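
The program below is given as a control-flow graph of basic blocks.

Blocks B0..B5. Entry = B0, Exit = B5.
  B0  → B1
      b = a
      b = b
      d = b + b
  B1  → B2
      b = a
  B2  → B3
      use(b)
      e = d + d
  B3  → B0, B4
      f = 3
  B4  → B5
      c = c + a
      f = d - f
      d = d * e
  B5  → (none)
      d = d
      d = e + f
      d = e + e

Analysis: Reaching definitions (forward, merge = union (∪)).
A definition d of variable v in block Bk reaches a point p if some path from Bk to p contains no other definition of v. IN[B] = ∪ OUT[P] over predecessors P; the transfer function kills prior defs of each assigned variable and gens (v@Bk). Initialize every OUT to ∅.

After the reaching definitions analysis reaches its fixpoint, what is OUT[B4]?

Fixpoint table:
  B0:  IN={b@B1, d@B0, e@B2, f@B3}  OUT={b@B0, d@B0, e@B2, f@B3}
  B1:  IN={b@B0, d@B0, e@B2, f@B3}  OUT={b@B1, d@B0, e@B2, f@B3}
  B2:  IN={b@B1, d@B0, e@B2, f@B3}  OUT={b@B1, d@B0, e@B2, f@B3}
  B3:  IN={b@B1, d@B0, e@B2, f@B3}  OUT={b@B1, d@B0, e@B2, f@B3}
  B4:  IN={b@B1, d@B0, e@B2, f@B3}  OUT={b@B1, c@B4, d@B4, e@B2, f@B4}
  B5:  IN={b@B1, c@B4, d@B4, e@B2, f@B4}  OUT={b@B1, c@B4, d@B5, e@B2, f@B4}

Merge at B4: IN[B4] = OUT[B3] = {b@B1, d@B0, e@B2, f@B3}
Applying B4's transfer function to that IN value gives OUT[B4] (row B4 above).

Answer: {b@B1, c@B4, d@B4, e@B2, f@B4}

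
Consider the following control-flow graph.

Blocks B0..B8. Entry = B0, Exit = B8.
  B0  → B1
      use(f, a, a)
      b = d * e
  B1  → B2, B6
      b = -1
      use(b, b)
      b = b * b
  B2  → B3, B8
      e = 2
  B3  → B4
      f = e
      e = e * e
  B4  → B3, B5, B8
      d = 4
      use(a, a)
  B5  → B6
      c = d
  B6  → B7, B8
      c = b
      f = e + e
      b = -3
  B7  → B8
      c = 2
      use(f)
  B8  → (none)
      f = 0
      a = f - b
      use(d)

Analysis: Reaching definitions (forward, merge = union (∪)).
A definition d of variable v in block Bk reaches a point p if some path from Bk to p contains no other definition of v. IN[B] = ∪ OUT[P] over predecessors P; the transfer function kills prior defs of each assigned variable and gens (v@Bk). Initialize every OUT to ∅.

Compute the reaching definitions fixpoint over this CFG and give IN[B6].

Converged values:
  B0: | IN={} | OUT={b@B0}
  B1: | IN={b@B0} | OUT={b@B1}
  B2: | IN={b@B1} | OUT={b@B1, e@B2}
  B3: | IN={b@B1, d@B4, e@B2, e@B3, f@B3} | OUT={b@B1, d@B4, e@B3, f@B3}
  B4: | IN={b@B1, d@B4, e@B3, f@B3} | OUT={b@B1, d@B4, e@B3, f@B3}
  B5: | IN={b@B1, d@B4, e@B3, f@B3} | OUT={b@B1, c@B5, d@B4, e@B3, f@B3}
  B6: | IN={b@B1, c@B5, d@B4, e@B3, f@B3} | OUT={b@B6, c@B6, d@B4, e@B3, f@B6}
  B7: | IN={b@B6, c@B6, d@B4, e@B3, f@B6} | OUT={b@B6, c@B7, d@B4, e@B3, f@B6}
  B8: | IN={b@B1, b@B6, c@B6, c@B7, d@B4, e@B2, e@B3, f@B3, f@B6} | OUT={a@B8, b@B1, b@B6, c@B6, c@B7, d@B4, e@B2, e@B3, f@B8}

Merge at B6: IN[B6] = OUT[B1] ⊔ OUT[B5] = {b@B1, c@B5, d@B4, e@B3, f@B3}

Answer: {b@B1, c@B5, d@B4, e@B3, f@B3}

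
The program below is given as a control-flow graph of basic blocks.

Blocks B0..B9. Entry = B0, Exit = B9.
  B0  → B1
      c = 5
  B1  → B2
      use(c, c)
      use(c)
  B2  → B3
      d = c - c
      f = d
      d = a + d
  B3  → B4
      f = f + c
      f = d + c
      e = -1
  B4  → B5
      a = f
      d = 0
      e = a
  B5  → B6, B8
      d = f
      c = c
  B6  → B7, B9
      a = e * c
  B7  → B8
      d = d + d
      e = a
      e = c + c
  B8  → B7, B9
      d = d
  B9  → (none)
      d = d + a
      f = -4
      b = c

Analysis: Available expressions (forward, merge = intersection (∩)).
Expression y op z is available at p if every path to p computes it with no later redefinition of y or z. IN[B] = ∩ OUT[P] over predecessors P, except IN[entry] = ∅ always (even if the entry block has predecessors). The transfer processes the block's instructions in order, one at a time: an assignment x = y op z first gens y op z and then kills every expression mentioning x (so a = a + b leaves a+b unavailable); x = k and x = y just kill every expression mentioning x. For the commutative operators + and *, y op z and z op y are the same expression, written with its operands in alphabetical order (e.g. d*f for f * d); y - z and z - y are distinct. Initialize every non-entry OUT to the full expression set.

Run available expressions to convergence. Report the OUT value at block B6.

Answer: {c*e}

Trace:
Fixpoint table:
  B0:  IN={}  OUT={}
  B1:  IN={}  OUT={}
  B2:  IN={}  OUT={c-c}
  B3:  IN={c-c}  OUT={c+d, c-c}
  B4:  IN={c+d, c-c}  OUT={c-c}
  B5:  IN={c-c}  OUT={}
  B6:  IN={}  OUT={c*e}
  B7:  IN={}  OUT={c+c}
  B8:  IN={}  OUT={}
  B9:  IN={}  OUT={}

Merge at B6: IN[B6] = OUT[B5] = {}
Applying B6's transfer function to that IN value gives OUT[B6] (row B6 above).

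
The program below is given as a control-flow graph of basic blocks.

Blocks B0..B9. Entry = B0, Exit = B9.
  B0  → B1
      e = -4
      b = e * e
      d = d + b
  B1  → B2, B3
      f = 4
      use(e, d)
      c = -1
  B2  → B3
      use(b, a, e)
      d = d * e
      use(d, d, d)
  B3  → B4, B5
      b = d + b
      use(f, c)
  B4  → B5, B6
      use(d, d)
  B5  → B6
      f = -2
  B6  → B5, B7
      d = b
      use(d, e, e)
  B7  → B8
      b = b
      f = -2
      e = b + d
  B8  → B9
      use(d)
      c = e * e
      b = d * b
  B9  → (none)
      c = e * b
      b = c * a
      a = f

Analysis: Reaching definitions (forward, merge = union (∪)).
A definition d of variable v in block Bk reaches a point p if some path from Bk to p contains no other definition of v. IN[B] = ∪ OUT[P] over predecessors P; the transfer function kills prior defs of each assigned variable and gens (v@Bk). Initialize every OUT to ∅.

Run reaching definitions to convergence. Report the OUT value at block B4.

Answer: {b@B3, c@B1, d@B0, d@B2, e@B0, f@B1}

Working:
Converged values:
  B0:   IN={}   OUT={b@B0, d@B0, e@B0}
  B1:   IN={b@B0, d@B0, e@B0}   OUT={b@B0, c@B1, d@B0, e@B0, f@B1}
  B2:   IN={b@B0, c@B1, d@B0, e@B0, f@B1}   OUT={b@B0, c@B1, d@B2, e@B0, f@B1}
  B3:   IN={b@B0, c@B1, d@B0, d@B2, e@B0, f@B1}   OUT={b@B3, c@B1, d@B0, d@B2, e@B0, f@B1}
  B4:   IN={b@B3, c@B1, d@B0, d@B2, e@B0, f@B1}   OUT={b@B3, c@B1, d@B0, d@B2, e@B0, f@B1}
  B5:   IN={b@B3, c@B1, d@B0, d@B2, d@B6, e@B0, f@B1, f@B5}   OUT={b@B3, c@B1, d@B0, d@B2, d@B6, e@B0, f@B5}
  B6:   IN={b@B3, c@B1, d@B0, d@B2, d@B6, e@B0, f@B1, f@B5}   OUT={b@B3, c@B1, d@B6, e@B0, f@B1, f@B5}
  B7:   IN={b@B3, c@B1, d@B6, e@B0, f@B1, f@B5}   OUT={b@B7, c@B1, d@B6, e@B7, f@B7}
  B8:   IN={b@B7, c@B1, d@B6, e@B7, f@B7}   OUT={b@B8, c@B8, d@B6, e@B7, f@B7}
  B9:   IN={b@B8, c@B8, d@B6, e@B7, f@B7}   OUT={a@B9, b@B9, c@B9, d@B6, e@B7, f@B7}

Merge at B4: IN[B4] = OUT[B3] = {b@B3, c@B1, d@B0, d@B2, e@B0, f@B1}
Applying B4's transfer function to that IN value gives OUT[B4] (row B4 above).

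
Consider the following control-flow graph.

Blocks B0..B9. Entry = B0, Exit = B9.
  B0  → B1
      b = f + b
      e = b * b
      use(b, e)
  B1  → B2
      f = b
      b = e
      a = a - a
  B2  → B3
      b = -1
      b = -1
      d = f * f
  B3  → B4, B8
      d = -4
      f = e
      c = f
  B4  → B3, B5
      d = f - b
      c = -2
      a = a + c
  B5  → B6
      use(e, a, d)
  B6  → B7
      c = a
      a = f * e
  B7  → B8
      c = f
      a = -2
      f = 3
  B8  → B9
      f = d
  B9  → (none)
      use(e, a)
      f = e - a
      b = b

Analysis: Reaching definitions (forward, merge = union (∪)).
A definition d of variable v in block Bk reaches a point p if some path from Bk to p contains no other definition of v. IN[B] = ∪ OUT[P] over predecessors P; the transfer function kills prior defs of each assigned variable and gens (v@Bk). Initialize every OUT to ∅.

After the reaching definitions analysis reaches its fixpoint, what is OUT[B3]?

Converged values:
  B0:   IN={}   OUT={b@B0, e@B0}
  B1:   IN={b@B0, e@B0}   OUT={a@B1, b@B1, e@B0, f@B1}
  B2:   IN={a@B1, b@B1, e@B0, f@B1}   OUT={a@B1, b@B2, d@B2, e@B0, f@B1}
  B3:   IN={a@B1, a@B4, b@B2, c@B4, d@B2, d@B4, e@B0, f@B1, f@B3}   OUT={a@B1, a@B4, b@B2, c@B3, d@B3, e@B0, f@B3}
  B4:   IN={a@B1, a@B4, b@B2, c@B3, d@B3, e@B0, f@B3}   OUT={a@B4, b@B2, c@B4, d@B4, e@B0, f@B3}
  B5:   IN={a@B4, b@B2, c@B4, d@B4, e@B0, f@B3}   OUT={a@B4, b@B2, c@B4, d@B4, e@B0, f@B3}
  B6:   IN={a@B4, b@B2, c@B4, d@B4, e@B0, f@B3}   OUT={a@B6, b@B2, c@B6, d@B4, e@B0, f@B3}
  B7:   IN={a@B6, b@B2, c@B6, d@B4, e@B0, f@B3}   OUT={a@B7, b@B2, c@B7, d@B4, e@B0, f@B7}
  B8:   IN={a@B1, a@B4, a@B7, b@B2, c@B3, c@B7, d@B3, d@B4, e@B0, f@B3, f@B7}   OUT={a@B1, a@B4, a@B7, b@B2, c@B3, c@B7, d@B3, d@B4, e@B0, f@B8}
  B9:   IN={a@B1, a@B4, a@B7, b@B2, c@B3, c@B7, d@B3, d@B4, e@B0, f@B8}   OUT={a@B1, a@B4, a@B7, b@B9, c@B3, c@B7, d@B3, d@B4, e@B0, f@B9}

Merge at B3: IN[B3] = OUT[B2] ⊔ OUT[B4] = {a@B1, a@B4, b@B2, c@B4, d@B2, d@B4, e@B0, f@B1, f@B3}
Applying B3's transfer function to that IN value gives OUT[B3] (row B3 above).

Answer: {a@B1, a@B4, b@B2, c@B3, d@B3, e@B0, f@B3}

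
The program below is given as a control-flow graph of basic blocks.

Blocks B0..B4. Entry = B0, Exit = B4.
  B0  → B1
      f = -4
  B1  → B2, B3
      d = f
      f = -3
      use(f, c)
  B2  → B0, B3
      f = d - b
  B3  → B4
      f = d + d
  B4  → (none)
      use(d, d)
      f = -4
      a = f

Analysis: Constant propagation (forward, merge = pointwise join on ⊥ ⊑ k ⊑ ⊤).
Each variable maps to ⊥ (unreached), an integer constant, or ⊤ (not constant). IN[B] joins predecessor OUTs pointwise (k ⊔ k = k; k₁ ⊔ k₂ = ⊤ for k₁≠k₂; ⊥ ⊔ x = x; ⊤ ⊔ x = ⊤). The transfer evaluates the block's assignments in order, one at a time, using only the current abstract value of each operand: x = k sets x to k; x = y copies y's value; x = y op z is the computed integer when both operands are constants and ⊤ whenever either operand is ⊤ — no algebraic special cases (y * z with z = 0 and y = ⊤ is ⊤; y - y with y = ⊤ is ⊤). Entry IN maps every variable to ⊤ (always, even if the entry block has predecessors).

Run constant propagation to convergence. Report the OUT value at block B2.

Answer: {a: ⊤, b: ⊤, c: ⊤, d: -4, e: ⊤, f: ⊤}

Trace:
Fixpoint table:
  B0: | IN=(all ⊤) | OUT={f:-4; rest ⊤}
  B1: | IN={f:-4; rest ⊤} | OUT={d:-4, f:-3; rest ⊤}
  B2: | IN={d:-4, f:-3; rest ⊤} | OUT={d:-4; rest ⊤}
  B3: | IN={d:-4; rest ⊤} | OUT={d:-4, f:-8; rest ⊤}
  B4: | IN={d:-4, f:-8; rest ⊤} | OUT={a:-4, d:-4, f:-4; rest ⊤}

Merge at B2: IN[B2] = OUT[B1] = {a: ⊤, b: ⊤, c: ⊤, d: -4, e: ⊤, f: -3}
Applying B2's transfer function to that IN value gives OUT[B2] (row B2 above).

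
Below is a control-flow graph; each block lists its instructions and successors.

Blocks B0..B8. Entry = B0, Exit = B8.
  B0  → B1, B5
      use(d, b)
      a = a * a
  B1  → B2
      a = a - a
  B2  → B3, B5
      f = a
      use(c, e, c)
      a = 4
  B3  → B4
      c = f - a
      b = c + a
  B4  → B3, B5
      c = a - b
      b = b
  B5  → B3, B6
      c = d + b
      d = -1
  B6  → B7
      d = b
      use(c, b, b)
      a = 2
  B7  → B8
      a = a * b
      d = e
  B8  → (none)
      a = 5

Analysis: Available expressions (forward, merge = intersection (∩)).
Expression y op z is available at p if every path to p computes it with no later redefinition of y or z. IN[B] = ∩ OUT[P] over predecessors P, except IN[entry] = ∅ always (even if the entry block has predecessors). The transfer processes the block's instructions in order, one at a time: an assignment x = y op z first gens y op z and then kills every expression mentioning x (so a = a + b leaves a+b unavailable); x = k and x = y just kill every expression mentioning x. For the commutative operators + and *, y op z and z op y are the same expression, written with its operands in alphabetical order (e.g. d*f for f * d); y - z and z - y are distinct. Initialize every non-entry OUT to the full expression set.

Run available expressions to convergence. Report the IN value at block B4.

Answer: {a+c, f-a}

Working:
Converged values:
  B0:   IN={}   OUT={}
  B1:   IN={}   OUT={}
  B2:   IN={}   OUT={}
  B3:   IN={}   OUT={a+c, f-a}
  B4:   IN={a+c, f-a}   OUT={f-a}
  B5:   IN={}   OUT={}
  B6:   IN={}   OUT={}
  B7:   IN={}   OUT={}
  B8:   IN={}   OUT={}

Merge at B4: IN[B4] = OUT[B3] = {a+c, f-a}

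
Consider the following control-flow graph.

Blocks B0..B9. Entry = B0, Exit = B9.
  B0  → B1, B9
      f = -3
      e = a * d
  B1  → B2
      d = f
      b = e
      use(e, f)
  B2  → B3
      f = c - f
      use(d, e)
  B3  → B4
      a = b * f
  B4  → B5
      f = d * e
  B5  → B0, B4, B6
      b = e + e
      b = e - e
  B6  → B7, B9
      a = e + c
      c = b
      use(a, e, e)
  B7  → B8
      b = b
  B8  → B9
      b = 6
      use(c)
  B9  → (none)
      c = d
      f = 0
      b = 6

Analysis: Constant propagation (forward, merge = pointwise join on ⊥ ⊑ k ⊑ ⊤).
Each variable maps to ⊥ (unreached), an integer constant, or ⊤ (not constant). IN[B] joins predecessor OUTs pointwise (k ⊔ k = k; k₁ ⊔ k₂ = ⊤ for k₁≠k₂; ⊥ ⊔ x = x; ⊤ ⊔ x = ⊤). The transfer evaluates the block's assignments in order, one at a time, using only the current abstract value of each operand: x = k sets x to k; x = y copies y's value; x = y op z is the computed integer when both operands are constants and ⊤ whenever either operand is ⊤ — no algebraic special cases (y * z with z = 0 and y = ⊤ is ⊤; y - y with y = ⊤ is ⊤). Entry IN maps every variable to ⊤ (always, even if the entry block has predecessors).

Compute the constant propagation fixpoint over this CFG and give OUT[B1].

Converged values:
  B0: | IN=(all ⊤) | OUT={f:-3; rest ⊤}
  B1: | IN={f:-3; rest ⊤} | OUT={d:-3, f:-3; rest ⊤}
  B2: | IN={d:-3, f:-3; rest ⊤} | OUT={d:-3; rest ⊤}
  B3: | IN={d:-3; rest ⊤} | OUT={d:-3; rest ⊤}
  B4: | IN={d:-3; rest ⊤} | OUT={d:-3; rest ⊤}
  B5: | IN={d:-3; rest ⊤} | OUT={d:-3; rest ⊤}
  B6: | IN={d:-3; rest ⊤} | OUT={d:-3; rest ⊤}
  B7: | IN={d:-3; rest ⊤} | OUT={d:-3; rest ⊤}
  B8: | IN={d:-3; rest ⊤} | OUT={b:6, d:-3; rest ⊤}
  B9: | IN=(all ⊤) | OUT={b:6, f:0; rest ⊤}

Merge at B1: IN[B1] = OUT[B0] = {a: ⊤, b: ⊤, c: ⊤, d: ⊤, e: ⊤, f: -3}
Applying B1's transfer function to that IN value gives OUT[B1] (row B1 above).

Answer: {a: ⊤, b: ⊤, c: ⊤, d: -3, e: ⊤, f: -3}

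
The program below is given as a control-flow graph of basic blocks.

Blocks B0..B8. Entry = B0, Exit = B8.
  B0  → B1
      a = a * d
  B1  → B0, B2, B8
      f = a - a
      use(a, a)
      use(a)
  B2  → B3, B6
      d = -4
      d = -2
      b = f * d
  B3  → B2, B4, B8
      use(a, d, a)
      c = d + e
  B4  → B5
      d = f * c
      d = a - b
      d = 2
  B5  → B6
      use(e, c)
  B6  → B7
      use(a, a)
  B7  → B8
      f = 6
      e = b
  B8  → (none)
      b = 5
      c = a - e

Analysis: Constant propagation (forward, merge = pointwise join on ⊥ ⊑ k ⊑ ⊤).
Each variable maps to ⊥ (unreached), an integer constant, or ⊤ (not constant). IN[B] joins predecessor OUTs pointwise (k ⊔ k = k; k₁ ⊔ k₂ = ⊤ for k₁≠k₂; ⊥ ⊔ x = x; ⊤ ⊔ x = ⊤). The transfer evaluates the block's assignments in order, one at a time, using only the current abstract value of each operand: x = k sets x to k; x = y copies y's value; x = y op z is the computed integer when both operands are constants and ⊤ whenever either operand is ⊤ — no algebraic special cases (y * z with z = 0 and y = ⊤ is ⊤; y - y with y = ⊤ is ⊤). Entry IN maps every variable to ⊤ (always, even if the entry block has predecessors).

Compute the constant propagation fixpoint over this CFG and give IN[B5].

Converged values:
  B0:  IN=(all ⊤)  OUT=(all ⊤)
  B1:  IN=(all ⊤)  OUT=(all ⊤)
  B2:  IN=(all ⊤)  OUT={d:-2; rest ⊤}
  B3:  IN={d:-2; rest ⊤}  OUT={d:-2; rest ⊤}
  B4:  IN={d:-2; rest ⊤}  OUT={d:2; rest ⊤}
  B5:  IN={d:2; rest ⊤}  OUT={d:2; rest ⊤}
  B6:  IN=(all ⊤)  OUT=(all ⊤)
  B7:  IN=(all ⊤)  OUT={f:6; rest ⊤}
  B8:  IN=(all ⊤)  OUT={b:5; rest ⊤}

Merge at B5: IN[B5] = OUT[B4] = {a: ⊤, b: ⊤, c: ⊤, d: 2, e: ⊤, f: ⊤}

Answer: {a: ⊤, b: ⊤, c: ⊤, d: 2, e: ⊤, f: ⊤}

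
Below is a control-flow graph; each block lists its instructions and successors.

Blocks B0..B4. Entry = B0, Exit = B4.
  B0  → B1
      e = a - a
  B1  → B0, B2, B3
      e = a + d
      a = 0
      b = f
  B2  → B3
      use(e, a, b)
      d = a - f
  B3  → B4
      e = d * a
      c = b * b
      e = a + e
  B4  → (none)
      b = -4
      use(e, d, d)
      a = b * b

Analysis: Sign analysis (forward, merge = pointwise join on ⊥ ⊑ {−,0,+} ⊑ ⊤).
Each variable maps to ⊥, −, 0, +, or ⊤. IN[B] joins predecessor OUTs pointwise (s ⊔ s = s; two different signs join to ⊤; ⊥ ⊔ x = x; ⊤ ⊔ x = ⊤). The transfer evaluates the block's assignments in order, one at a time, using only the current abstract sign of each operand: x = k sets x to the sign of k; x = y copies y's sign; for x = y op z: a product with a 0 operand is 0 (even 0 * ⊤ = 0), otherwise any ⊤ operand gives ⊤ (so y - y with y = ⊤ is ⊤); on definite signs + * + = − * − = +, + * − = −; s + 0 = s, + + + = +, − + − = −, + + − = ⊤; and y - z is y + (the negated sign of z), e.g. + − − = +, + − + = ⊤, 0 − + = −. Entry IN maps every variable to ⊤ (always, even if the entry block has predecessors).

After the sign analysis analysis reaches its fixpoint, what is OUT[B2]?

Answer: {a: 0, b: ⊤, c: ⊤, d: ⊤, e: ⊤, f: ⊤}

Working:
Per-block solution:
  B0:  IN=(all ⊤)  OUT=(all ⊤)
  B1:  IN=(all ⊤)  OUT={a:0; rest ⊤}
  B2:  IN={a:0; rest ⊤}  OUT={a:0; rest ⊤}
  B3:  IN={a:0; rest ⊤}  OUT={a:0, e:0; rest ⊤}
  B4:  IN={a:0, e:0; rest ⊤}  OUT={a:+, b:-, e:0; rest ⊤}

Merge at B2: IN[B2] = OUT[B1] = {a: 0, b: ⊤, c: ⊤, d: ⊤, e: ⊤, f: ⊤}
Applying B2's transfer function to that IN value gives OUT[B2] (row B2 above).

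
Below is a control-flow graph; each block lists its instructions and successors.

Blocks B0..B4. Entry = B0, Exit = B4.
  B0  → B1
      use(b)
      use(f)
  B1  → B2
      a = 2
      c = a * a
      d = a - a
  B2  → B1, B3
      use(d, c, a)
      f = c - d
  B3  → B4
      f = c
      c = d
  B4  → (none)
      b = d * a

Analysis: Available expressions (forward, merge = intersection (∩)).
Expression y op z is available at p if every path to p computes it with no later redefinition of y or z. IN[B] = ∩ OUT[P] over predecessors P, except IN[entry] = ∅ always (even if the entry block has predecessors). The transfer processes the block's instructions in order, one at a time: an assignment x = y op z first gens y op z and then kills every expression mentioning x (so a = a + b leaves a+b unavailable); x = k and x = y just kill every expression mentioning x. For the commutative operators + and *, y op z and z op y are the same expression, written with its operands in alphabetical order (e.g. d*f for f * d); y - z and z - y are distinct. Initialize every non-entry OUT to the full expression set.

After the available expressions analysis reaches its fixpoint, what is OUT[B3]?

Per-block solution:
  B0: | IN={} | OUT={}
  B1: | IN={} | OUT={a*a, a-a}
  B2: | IN={a*a, a-a} | OUT={a*a, a-a, c-d}
  B3: | IN={a*a, a-a, c-d} | OUT={a*a, a-a}
  B4: | IN={a*a, a-a} | OUT={a*a, a*d, a-a}

Merge at B3: IN[B3] = OUT[B2] = {a*a, a-a, c-d}
Applying B3's transfer function to that IN value gives OUT[B3] (row B3 above).

Answer: {a*a, a-a}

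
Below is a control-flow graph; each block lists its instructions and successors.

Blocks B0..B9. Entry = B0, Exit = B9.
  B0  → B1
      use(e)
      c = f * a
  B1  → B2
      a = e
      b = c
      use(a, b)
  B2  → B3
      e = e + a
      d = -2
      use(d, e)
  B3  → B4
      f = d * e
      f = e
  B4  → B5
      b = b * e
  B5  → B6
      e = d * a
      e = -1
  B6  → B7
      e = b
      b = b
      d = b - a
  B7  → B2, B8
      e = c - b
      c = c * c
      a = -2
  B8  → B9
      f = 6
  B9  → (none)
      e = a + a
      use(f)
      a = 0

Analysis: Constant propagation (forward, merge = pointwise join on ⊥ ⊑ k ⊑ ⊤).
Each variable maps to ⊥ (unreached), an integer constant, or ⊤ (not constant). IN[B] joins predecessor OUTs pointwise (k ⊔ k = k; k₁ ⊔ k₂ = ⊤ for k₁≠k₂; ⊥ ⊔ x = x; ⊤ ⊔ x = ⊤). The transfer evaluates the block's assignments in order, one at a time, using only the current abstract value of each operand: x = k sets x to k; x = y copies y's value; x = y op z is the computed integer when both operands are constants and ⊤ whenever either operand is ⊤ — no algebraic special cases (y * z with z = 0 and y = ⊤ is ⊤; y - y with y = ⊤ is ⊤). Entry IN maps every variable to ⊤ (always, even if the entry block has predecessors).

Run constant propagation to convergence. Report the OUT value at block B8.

Answer: {a: -2, b: ⊤, c: ⊤, d: ⊤, e: ⊤, f: 6}

Trace:
Per-block solution:
  B0:   IN=(all ⊤)   OUT=(all ⊤)
  B1:   IN=(all ⊤)   OUT=(all ⊤)
  B2:   IN=(all ⊤)   OUT={d:-2; rest ⊤}
  B3:   IN={d:-2; rest ⊤}   OUT={d:-2; rest ⊤}
  B4:   IN={d:-2; rest ⊤}   OUT={d:-2; rest ⊤}
  B5:   IN={d:-2; rest ⊤}   OUT={d:-2, e:-1; rest ⊤}
  B6:   IN={d:-2, e:-1; rest ⊤}   OUT=(all ⊤)
  B7:   IN=(all ⊤)   OUT={a:-2; rest ⊤}
  B8:   IN={a:-2; rest ⊤}   OUT={a:-2, f:6; rest ⊤}
  B9:   IN={a:-2, f:6; rest ⊤}   OUT={a:0, e:-4, f:6; rest ⊤}

Merge at B8: IN[B8] = OUT[B7] = {a: -2, b: ⊤, c: ⊤, d: ⊤, e: ⊤, f: ⊤}
Applying B8's transfer function to that IN value gives OUT[B8] (row B8 above).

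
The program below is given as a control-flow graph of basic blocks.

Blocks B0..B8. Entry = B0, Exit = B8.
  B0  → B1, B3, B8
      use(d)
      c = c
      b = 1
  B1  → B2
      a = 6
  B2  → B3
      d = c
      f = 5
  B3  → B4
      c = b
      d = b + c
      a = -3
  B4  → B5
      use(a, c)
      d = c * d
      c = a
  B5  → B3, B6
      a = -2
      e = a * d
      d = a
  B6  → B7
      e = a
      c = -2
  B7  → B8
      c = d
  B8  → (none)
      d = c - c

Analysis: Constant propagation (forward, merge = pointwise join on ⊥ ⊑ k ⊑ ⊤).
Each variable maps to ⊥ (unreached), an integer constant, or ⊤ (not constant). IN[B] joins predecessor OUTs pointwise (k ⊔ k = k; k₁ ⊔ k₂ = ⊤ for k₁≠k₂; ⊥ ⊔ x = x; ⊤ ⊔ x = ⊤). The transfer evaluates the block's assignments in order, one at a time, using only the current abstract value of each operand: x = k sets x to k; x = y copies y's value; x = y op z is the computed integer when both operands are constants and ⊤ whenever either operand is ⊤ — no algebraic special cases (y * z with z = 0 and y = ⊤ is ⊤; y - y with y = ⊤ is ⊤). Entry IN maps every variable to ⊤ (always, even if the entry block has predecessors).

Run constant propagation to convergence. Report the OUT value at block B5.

Answer: {a: -2, b: 1, c: -3, d: -2, e: -4, f: ⊤}

Working:
Fixpoint table:
  B0:   IN=(all ⊤)   OUT={b:1; rest ⊤}
  B1:   IN={b:1; rest ⊤}   OUT={a:6, b:1; rest ⊤}
  B2:   IN={a:6, b:1; rest ⊤}   OUT={a:6, b:1, f:5; rest ⊤}
  B3:   IN={b:1; rest ⊤}   OUT={a:-3, b:1, c:1, d:2; rest ⊤}
  B4:   IN={a:-3, b:1, c:1, d:2; rest ⊤}   OUT={a:-3, b:1, c:-3, d:2; rest ⊤}
  B5:   IN={a:-3, b:1, c:-3, d:2; rest ⊤}   OUT={a:-2, b:1, c:-3, d:-2, e:-4; rest ⊤}
  B6:   IN={a:-2, b:1, c:-3, d:-2, e:-4; rest ⊤}   OUT={a:-2, b:1, c:-2, d:-2, e:-2; rest ⊤}
  B7:   IN={a:-2, b:1, c:-2, d:-2, e:-2; rest ⊤}   OUT={a:-2, b:1, c:-2, d:-2, e:-2; rest ⊤}
  B8:   IN={b:1; rest ⊤}   OUT={b:1; rest ⊤}

Merge at B5: IN[B5] = OUT[B4] = {a: -3, b: 1, c: -3, d: 2, e: ⊤, f: ⊤}
Applying B5's transfer function to that IN value gives OUT[B5] (row B5 above).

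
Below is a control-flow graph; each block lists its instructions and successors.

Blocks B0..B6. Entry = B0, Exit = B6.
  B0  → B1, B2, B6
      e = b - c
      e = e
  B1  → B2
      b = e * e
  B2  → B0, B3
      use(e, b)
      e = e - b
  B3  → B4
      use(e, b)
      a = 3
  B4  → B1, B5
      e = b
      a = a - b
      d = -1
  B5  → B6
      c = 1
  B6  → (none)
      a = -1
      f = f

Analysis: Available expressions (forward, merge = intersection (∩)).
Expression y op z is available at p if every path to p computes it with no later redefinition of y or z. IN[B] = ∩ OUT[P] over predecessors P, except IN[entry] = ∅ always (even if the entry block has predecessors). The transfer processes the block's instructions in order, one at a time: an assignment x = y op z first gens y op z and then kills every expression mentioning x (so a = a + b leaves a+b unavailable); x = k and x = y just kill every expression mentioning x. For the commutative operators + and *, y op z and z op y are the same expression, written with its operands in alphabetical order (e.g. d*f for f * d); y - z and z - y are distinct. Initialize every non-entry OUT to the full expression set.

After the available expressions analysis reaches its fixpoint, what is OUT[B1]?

Converged values:
  B0:  IN={}  OUT={b-c}
  B1:  IN={}  OUT={e*e}
  B2:  IN={}  OUT={}
  B3:  IN={}  OUT={}
  B4:  IN={}  OUT={}
  B5:  IN={}  OUT={}
  B6:  IN={}  OUT={}

Merge at B1: IN[B1] = OUT[B0] ∩ OUT[B4] = {}
Applying B1's transfer function to that IN value gives OUT[B1] (row B1 above).

Answer: {e*e}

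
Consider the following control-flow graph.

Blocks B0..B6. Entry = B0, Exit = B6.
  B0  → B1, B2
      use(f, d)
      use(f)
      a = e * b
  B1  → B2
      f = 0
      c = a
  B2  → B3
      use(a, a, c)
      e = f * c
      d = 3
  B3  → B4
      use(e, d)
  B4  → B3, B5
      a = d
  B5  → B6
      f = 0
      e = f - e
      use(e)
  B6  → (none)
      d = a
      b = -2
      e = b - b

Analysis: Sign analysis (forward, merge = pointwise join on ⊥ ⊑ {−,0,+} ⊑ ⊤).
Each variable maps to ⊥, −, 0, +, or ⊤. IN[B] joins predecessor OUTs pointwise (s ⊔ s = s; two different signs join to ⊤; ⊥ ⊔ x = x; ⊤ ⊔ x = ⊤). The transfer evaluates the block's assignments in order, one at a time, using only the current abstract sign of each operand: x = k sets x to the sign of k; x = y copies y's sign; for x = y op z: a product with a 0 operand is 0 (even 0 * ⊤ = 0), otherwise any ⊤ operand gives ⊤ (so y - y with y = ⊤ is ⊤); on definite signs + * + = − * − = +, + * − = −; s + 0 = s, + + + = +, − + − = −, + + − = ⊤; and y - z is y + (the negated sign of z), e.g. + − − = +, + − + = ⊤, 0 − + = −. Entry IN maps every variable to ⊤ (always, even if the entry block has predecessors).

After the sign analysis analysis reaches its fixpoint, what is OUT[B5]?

Fixpoint table:
  B0:  IN=(all ⊤)  OUT=(all ⊤)
  B1:  IN=(all ⊤)  OUT={f:0; rest ⊤}
  B2:  IN=(all ⊤)  OUT={d:+; rest ⊤}
  B3:  IN={d:+; rest ⊤}  OUT={d:+; rest ⊤}
  B4:  IN={d:+; rest ⊤}  OUT={a:+, d:+; rest ⊤}
  B5:  IN={a:+, d:+; rest ⊤}  OUT={a:+, d:+, f:0; rest ⊤}
  B6:  IN={a:+, d:+, f:0; rest ⊤}  OUT={a:+, b:-, d:+, f:0; rest ⊤}

Merge at B5: IN[B5] = OUT[B4] = {a: +, b: ⊤, c: ⊤, d: +, e: ⊤, f: ⊤}
Applying B5's transfer function to that IN value gives OUT[B5] (row B5 above).

Answer: {a: +, b: ⊤, c: ⊤, d: +, e: ⊤, f: 0}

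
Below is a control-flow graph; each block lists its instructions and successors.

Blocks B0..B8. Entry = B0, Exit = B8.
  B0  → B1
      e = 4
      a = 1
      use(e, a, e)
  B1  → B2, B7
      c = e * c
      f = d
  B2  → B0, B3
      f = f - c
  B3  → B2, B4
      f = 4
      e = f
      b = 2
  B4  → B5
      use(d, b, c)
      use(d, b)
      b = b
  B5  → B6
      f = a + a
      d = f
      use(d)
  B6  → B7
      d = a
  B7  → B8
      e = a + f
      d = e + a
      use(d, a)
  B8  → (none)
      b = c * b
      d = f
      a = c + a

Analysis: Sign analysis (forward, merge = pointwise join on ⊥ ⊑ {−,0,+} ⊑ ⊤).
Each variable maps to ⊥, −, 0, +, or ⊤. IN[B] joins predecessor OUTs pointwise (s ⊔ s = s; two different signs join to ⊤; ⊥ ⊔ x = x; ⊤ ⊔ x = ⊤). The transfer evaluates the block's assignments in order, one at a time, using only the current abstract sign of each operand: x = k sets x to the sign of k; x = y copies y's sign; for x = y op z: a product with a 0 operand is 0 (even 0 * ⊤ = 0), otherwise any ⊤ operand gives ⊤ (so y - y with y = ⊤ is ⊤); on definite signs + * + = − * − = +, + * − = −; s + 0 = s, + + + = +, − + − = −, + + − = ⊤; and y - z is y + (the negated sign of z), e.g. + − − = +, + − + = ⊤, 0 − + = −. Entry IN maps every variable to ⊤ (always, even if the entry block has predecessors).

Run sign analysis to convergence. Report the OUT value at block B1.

Answer: {a: +, b: ⊤, c: ⊤, d: ⊤, e: +, f: ⊤}

Trace:
Fixpoint table:
  B0:   IN=(all ⊤)   OUT={a:+, e:+; rest ⊤}
  B1:   IN={a:+, e:+; rest ⊤}   OUT={a:+, e:+; rest ⊤}
  B2:   IN={a:+, e:+; rest ⊤}   OUT={a:+, e:+; rest ⊤}
  B3:   IN={a:+, e:+; rest ⊤}   OUT={a:+, b:+, e:+, f:+; rest ⊤}
  B4:   IN={a:+, b:+, e:+, f:+; rest ⊤}   OUT={a:+, b:+, e:+, f:+; rest ⊤}
  B5:   IN={a:+, b:+, e:+, f:+; rest ⊤}   OUT={a:+, b:+, d:+, e:+, f:+; rest ⊤}
  B6:   IN={a:+, b:+, d:+, e:+, f:+; rest ⊤}   OUT={a:+, b:+, d:+, e:+, f:+; rest ⊤}
  B7:   IN={a:+, e:+; rest ⊤}   OUT={a:+; rest ⊤}
  B8:   IN={a:+; rest ⊤}   OUT=(all ⊤)

Merge at B1: IN[B1] = OUT[B0] = {a: +, b: ⊤, c: ⊤, d: ⊤, e: +, f: ⊤}
Applying B1's transfer function to that IN value gives OUT[B1] (row B1 above).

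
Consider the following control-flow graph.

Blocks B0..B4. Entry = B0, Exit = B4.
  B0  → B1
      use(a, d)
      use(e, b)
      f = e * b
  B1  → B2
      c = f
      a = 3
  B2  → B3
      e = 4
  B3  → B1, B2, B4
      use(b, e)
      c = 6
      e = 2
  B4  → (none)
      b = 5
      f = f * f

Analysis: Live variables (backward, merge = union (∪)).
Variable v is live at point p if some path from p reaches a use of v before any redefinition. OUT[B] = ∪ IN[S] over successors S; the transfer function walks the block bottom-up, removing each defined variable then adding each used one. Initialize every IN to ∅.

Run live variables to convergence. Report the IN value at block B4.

Answer: {f}

Working:
Converged values:
  B0:   IN={a, b, d, e}   OUT={b, f}
  B1:   IN={b, f}   OUT={b, f}
  B2:   IN={b, f}   OUT={b, e, f}
  B3:   IN={b, e, f}   OUT={b, f}
  B4:   IN={f}   OUT={}

B4 is the boundary node: OUT[B4] = {}
Applying B4's transfer function to that OUT value gives IN[B4] (row B4 above).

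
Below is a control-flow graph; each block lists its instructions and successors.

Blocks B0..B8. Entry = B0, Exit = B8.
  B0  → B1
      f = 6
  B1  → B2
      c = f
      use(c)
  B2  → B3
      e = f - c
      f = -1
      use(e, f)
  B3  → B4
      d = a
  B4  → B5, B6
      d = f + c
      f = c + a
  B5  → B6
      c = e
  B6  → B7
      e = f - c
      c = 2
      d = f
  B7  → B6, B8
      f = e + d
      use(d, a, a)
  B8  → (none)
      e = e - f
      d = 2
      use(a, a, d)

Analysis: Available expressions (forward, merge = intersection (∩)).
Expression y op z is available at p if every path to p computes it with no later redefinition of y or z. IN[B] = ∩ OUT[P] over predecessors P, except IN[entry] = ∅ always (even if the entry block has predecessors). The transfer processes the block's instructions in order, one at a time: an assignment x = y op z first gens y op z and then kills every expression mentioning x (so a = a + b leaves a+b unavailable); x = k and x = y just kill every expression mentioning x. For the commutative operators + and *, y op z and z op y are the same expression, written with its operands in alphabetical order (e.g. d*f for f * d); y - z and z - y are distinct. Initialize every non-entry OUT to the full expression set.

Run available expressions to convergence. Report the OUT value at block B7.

Answer: {d+e}

Working:
Per-block solution:
  B0: | IN={} | OUT={}
  B1: | IN={} | OUT={}
  B2: | IN={} | OUT={}
  B3: | IN={} | OUT={}
  B4: | IN={} | OUT={a+c}
  B5: | IN={a+c} | OUT={}
  B6: | IN={} | OUT={}
  B7: | IN={} | OUT={d+e}
  B8: | IN={d+e} | OUT={}

Merge at B7: IN[B7] = OUT[B6] = {}
Applying B7's transfer function to that IN value gives OUT[B7] (row B7 above).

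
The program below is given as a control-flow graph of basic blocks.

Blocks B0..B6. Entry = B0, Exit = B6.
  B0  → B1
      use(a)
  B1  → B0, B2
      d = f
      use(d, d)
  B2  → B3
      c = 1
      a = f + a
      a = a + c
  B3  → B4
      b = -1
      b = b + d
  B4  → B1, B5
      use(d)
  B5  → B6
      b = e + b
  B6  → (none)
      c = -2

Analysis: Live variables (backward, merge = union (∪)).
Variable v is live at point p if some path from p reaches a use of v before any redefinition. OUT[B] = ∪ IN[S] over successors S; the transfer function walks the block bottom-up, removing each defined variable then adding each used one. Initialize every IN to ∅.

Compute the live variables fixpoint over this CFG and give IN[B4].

Fixpoint table:
  B0:   IN={a, e, f}   OUT={a, e, f}
  B1:   IN={a, e, f}   OUT={a, d, e, f}
  B2:   IN={a, d, e, f}   OUT={a, d, e, f}
  B3:   IN={a, d, e, f}   OUT={a, b, d, e, f}
  B4:   IN={a, b, d, e, f}   OUT={a, b, e, f}
  B5:   IN={b, e}   OUT={}
  B6:   IN={}   OUT={}

Merge at B4: OUT[B4] = IN[B1] ⊔ IN[B5] = {a, b, e, f}
Applying B4's transfer function to that OUT value gives IN[B4] (row B4 above).

Answer: {a, b, d, e, f}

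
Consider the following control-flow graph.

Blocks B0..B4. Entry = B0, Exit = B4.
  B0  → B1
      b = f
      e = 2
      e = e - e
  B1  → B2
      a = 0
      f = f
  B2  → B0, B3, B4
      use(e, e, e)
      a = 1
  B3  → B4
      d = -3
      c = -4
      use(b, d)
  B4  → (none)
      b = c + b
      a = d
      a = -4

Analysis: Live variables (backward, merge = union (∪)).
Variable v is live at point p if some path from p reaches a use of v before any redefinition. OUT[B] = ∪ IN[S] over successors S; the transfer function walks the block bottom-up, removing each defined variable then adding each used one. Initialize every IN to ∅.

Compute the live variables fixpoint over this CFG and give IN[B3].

Answer: {b}

Working:
Fixpoint table:
  B0:   IN={c, d, f}   OUT={b, c, d, e, f}
  B1:   IN={b, c, d, e, f}   OUT={b, c, d, e, f}
  B2:   IN={b, c, d, e, f}   OUT={b, c, d, f}
  B3:   IN={b}   OUT={b, c, d}
  B4:   IN={b, c, d}   OUT={}

Merge at B3: OUT[B3] = IN[B4] = {b, c, d}
Applying B3's transfer function to that OUT value gives IN[B3] (row B3 above).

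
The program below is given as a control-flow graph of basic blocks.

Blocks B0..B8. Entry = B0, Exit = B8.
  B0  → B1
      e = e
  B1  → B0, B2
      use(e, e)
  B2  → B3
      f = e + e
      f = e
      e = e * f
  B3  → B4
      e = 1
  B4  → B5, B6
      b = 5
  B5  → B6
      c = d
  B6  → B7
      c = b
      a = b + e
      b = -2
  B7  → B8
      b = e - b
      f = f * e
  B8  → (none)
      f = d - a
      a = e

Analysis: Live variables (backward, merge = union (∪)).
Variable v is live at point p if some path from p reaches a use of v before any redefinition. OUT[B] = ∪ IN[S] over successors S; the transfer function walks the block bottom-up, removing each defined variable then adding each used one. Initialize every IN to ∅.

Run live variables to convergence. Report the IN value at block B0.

Converged values:
  B0:  IN={d, e}  OUT={d, e}
  B1:  IN={d, e}  OUT={d, e}
  B2:  IN={d, e}  OUT={d, f}
  B3:  IN={d, f}  OUT={d, e, f}
  B4:  IN={d, e, f}  OUT={b, d, e, f}
  B5:  IN={b, d, e, f}  OUT={b, d, e, f}
  B6:  IN={b, d, e, f}  OUT={a, b, d, e, f}
  B7:  IN={a, b, d, e, f}  OUT={a, d, e}
  B8:  IN={a, d, e}  OUT={}

Merge at B0: OUT[B0] = IN[B1] = {d, e}
Applying B0's transfer function to that OUT value gives IN[B0] (row B0 above).

Answer: {d, e}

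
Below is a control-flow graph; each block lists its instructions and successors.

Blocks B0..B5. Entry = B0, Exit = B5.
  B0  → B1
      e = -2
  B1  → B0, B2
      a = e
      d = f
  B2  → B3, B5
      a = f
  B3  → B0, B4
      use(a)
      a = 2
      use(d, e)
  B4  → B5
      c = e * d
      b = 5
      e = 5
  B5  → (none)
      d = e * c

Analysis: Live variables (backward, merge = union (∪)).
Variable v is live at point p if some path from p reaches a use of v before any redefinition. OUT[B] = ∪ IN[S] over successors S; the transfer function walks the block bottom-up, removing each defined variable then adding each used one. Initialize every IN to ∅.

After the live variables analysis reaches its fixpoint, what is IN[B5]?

Fixpoint table:
  B0: | IN={c, f} | OUT={c, e, f}
  B1: | IN={c, e, f} | OUT={c, d, e, f}
  B2: | IN={c, d, e, f} | OUT={a, c, d, e, f}
  B3: | IN={a, c, d, e, f} | OUT={c, d, e, f}
  B4: | IN={d, e} | OUT={c, e}
  B5: | IN={c, e} | OUT={}

B5 is the boundary node: OUT[B5] = {}
Applying B5's transfer function to that OUT value gives IN[B5] (row B5 above).

Answer: {c, e}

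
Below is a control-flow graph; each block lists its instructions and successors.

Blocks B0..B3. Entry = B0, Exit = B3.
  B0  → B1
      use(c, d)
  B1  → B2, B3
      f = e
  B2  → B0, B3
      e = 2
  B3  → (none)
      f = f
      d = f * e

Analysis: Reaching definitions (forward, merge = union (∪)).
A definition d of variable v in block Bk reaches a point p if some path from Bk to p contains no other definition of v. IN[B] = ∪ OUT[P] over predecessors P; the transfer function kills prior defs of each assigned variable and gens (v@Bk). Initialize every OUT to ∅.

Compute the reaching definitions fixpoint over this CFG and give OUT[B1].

Per-block solution:
  B0:   IN={e@B2, f@B1}   OUT={e@B2, f@B1}
  B1:   IN={e@B2, f@B1}   OUT={e@B2, f@B1}
  B2:   IN={e@B2, f@B1}   OUT={e@B2, f@B1}
  B3:   IN={e@B2, f@B1}   OUT={d@B3, e@B2, f@B3}

Merge at B1: IN[B1] = OUT[B0] = {e@B2, f@B1}
Applying B1's transfer function to that IN value gives OUT[B1] (row B1 above).

Answer: {e@B2, f@B1}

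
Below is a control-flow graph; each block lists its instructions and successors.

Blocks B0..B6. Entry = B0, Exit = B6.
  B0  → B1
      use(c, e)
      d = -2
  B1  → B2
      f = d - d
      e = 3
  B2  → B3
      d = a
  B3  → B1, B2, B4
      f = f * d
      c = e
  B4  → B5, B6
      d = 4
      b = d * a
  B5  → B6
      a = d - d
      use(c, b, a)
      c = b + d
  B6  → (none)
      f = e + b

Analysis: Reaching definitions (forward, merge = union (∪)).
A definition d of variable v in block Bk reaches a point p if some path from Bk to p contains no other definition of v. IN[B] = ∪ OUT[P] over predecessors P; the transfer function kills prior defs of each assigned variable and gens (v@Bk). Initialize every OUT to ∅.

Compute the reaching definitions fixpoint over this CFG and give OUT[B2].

Answer: {c@B3, d@B2, e@B1, f@B1, f@B3}

Working:
Fixpoint table:
  B0:   IN={}   OUT={d@B0}
  B1:   IN={c@B3, d@B0, d@B2, e@B1, f@B3}   OUT={c@B3, d@B0, d@B2, e@B1, f@B1}
  B2:   IN={c@B3, d@B0, d@B2, e@B1, f@B1, f@B3}   OUT={c@B3, d@B2, e@B1, f@B1, f@B3}
  B3:   IN={c@B3, d@B2, e@B1, f@B1, f@B3}   OUT={c@B3, d@B2, e@B1, f@B3}
  B4:   IN={c@B3, d@B2, e@B1, f@B3}   OUT={b@B4, c@B3, d@B4, e@B1, f@B3}
  B5:   IN={b@B4, c@B3, d@B4, e@B1, f@B3}   OUT={a@B5, b@B4, c@B5, d@B4, e@B1, f@B3}
  B6:   IN={a@B5, b@B4, c@B3, c@B5, d@B4, e@B1, f@B3}   OUT={a@B5, b@B4, c@B3, c@B5, d@B4, e@B1, f@B6}

Merge at B2: IN[B2] = OUT[B1] ⊔ OUT[B3] = {c@B3, d@B0, d@B2, e@B1, f@B1, f@B3}
Applying B2's transfer function to that IN value gives OUT[B2] (row B2 above).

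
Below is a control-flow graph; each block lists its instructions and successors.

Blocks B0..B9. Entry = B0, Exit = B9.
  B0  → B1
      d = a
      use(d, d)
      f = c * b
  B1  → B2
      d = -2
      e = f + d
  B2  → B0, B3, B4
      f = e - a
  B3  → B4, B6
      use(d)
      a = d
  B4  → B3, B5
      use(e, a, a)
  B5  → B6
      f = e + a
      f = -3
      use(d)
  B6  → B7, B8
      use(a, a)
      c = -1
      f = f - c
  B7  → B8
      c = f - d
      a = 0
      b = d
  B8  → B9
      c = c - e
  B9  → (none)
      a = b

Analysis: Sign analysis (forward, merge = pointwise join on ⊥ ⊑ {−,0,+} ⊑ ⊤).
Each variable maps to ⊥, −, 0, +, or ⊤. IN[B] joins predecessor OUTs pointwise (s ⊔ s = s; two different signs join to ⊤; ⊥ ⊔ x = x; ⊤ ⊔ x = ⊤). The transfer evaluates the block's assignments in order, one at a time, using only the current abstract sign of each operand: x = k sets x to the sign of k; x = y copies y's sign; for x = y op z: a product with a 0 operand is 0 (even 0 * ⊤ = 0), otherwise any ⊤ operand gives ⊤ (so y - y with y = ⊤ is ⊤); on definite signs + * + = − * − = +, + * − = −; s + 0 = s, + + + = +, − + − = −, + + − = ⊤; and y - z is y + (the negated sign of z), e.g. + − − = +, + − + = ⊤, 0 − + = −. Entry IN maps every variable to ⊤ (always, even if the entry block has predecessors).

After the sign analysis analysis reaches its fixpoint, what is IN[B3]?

Fixpoint table:
  B0: | IN=(all ⊤) | OUT=(all ⊤)
  B1: | IN=(all ⊤) | OUT={d:-; rest ⊤}
  B2: | IN={d:-; rest ⊤} | OUT={d:-; rest ⊤}
  B3: | IN={d:-; rest ⊤} | OUT={a:-, d:-; rest ⊤}
  B4: | IN={d:-; rest ⊤} | OUT={d:-; rest ⊤}
  B5: | IN={d:-; rest ⊤} | OUT={d:-, f:-; rest ⊤}
  B6: | IN={d:-; rest ⊤} | OUT={c:-, d:-; rest ⊤}
  B7: | IN={c:-, d:-; rest ⊤} | OUT={a:0, b:-, d:-; rest ⊤}
  B8: | IN={d:-; rest ⊤} | OUT={d:-; rest ⊤}
  B9: | IN={d:-; rest ⊤} | OUT={d:-; rest ⊤}

Merge at B3: IN[B3] = OUT[B2] ⊔ OUT[B4] = {a: ⊤, b: ⊤, c: ⊤, d: -, e: ⊤, f: ⊤}

Answer: {a: ⊤, b: ⊤, c: ⊤, d: -, e: ⊤, f: ⊤}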